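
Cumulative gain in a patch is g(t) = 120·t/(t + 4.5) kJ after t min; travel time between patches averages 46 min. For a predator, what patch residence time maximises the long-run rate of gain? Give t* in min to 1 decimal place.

Maximise g(t)/(T+t): set derivative to zero → g'(t)(T+t) = g(t).
g'(t) = 120·4.5/(t + 4.5)². Setting 120·4.5/(t+4.5)² = 120t/[(t+4.5)(46+t)] gives 4.5(46+t) = t(t+4.5), so t² = 4.5×46 = 207.
t* = √207 = 14.39 min.

14.4 min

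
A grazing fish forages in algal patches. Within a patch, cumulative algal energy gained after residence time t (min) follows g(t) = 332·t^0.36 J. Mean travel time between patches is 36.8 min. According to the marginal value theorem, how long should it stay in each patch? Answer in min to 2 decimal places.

Maximise g(t)/(T+t): set derivative to zero → g'(t)(T+t) = g(t).
g'(t) = 0.36·332·t^-0.64. Setting 0.36·332·t^-0.64 = 332·t^0.36/(36.8+t) gives 0.36(36.8+t) = t, so 0.64·t = 0.36×36.8.
t* = 0.36×36.8/0.64 = 20.7 min.

20.70 min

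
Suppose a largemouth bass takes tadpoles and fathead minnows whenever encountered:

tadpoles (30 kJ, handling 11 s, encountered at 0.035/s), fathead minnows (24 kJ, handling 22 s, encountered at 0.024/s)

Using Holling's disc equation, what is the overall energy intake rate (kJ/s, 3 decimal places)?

R = Σλ_iE_i / (1 + Σλ_ih_i)
Numerator: 0.035×30 + 0.024×24 = 1.626
Denominator: 1 + 0.035×11 + 0.024×22 = 1.913
R = 1.626/1.913 = 0.85 kJ/s

0.850 kJ/s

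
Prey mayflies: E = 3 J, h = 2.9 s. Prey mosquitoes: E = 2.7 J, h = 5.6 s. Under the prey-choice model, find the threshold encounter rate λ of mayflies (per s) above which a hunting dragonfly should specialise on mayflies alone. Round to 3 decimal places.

0.301 per s

The zero-one rule: include mosquitoes iff E₂/h₂ > λE₁/(1+λh₁). Equality gives the switch point.
λE₁h₂ = E₂ + λE₂h₁ ⇒ λ = E₂/(E₁h₂ − E₂h₁) = 2.7/(16.8 − 7.83) = 0.301 per s.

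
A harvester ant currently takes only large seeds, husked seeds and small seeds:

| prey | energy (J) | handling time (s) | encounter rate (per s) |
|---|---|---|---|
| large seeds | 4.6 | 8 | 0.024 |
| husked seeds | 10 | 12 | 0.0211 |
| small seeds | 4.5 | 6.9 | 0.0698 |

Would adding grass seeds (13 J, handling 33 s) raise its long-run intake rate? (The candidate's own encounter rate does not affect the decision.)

Yes

On large seeds, husked seeds and small seeds alone, R = ΣλE/(1+Σλh) = 0.6355/1.927 = 0.3298 J/s.
Profitability of grass seeds: 13/33 = 0.3939 J/s.
0.3939 > 0.3298, so adding grass seeds raises the average — include it.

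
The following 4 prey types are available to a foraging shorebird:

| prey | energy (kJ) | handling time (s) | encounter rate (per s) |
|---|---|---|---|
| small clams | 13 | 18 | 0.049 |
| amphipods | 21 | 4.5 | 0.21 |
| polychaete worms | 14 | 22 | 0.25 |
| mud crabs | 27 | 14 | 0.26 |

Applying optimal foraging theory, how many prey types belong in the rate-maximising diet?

1

Rank by E/h (kJ/s): amphipods 4.67, mud crabs 1.93, small clams 0.722, polychaete worms 0.636. Include each in turn until the next type's E/h falls below the running intake rate.
Rate on top 1: 2.267. mud crabs: 1.93 < 2.267 → exclude; stop.
Optimal diet: amphipods — 1 of 4 types.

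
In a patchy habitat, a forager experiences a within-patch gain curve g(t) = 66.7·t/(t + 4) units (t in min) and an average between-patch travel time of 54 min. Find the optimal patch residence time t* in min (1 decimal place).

14.7 min

By the marginal value theorem, leave when the instantaneous gain rate g'(t) equals the habitat-wide average g(t)/(T + t).
g'(t) = 66.7·4/(t + 4)². Setting 66.7·4/(t+4)² = 66.7t/[(t+4)(54+t)] gives 4(54+t) = t(t+4), so t² = 4×54 = 216.
t* = √216 = 14.7 min.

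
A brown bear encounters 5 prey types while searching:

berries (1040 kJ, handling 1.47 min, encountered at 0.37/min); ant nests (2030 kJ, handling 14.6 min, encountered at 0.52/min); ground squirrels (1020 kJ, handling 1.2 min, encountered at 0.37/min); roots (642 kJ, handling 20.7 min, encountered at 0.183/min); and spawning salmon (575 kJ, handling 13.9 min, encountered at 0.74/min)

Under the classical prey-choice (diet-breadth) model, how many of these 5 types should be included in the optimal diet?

Rank by E/h (kJ/min): ground squirrels 850, berries 707, ant nests 139, spawning salmon 41.4, roots 31. Include each in turn until the next type's E/h falls below the running intake rate.
Rate on top 1: 261.4. berries: 707 > 261.4 → include.
Rate on top 2: 383.4. ant nests: 139 < 383.4 → exclude; stop.
Optimal diet: ground squirrels, berries — 2 of 5 types.

2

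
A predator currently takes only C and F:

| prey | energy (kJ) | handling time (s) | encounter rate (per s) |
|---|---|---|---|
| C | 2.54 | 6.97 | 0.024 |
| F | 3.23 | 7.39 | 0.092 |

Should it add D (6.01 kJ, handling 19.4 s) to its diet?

Yes

Current rate: (0.024×2.54 + 0.092×3.23)/(1 + 0.024×6.97 + 0.092×7.39) = 0.1939 kJ/s.
D: E/h = 6.01/19.4 = 0.3098 kJ/s.
0.3098 > 0.1939, so adding D raises the average — include it.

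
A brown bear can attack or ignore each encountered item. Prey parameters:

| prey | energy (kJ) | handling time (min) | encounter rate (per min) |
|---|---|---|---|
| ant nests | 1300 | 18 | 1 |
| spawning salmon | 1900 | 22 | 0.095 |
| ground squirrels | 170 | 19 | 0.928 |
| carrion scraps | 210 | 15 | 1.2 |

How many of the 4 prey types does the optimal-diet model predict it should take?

2

Rank by E/h (kJ/min): spawning salmon 86.4, ant nests 72.2, carrion scraps 14, ground squirrels 8.95. Include each in turn until the next type's E/h falls below the running intake rate.
Rate on top 1: 58.41. ant nests: 72.2 > 58.41 → include.
Rate on top 2: 70.2. carrion scraps: 14 < 70.2 → exclude; stop.
Optimal diet: spawning salmon, ant nests — 2 of 4 types.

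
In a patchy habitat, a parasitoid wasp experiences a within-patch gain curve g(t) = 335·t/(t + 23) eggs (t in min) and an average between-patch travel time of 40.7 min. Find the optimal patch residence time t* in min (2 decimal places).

By the marginal value theorem, leave when the instantaneous gain rate g'(t) equals the habitat-wide average g(t)/(T + t).
g'(t) = 335·23/(t + 23)². Setting 335·23/(t+23)² = 335t/[(t+23)(40.7+t)] gives 23(40.7+t) = t(t+23), so t² = 23×40.7 = 936.1.
t* = √936.1 = 30.6 min.

30.60 min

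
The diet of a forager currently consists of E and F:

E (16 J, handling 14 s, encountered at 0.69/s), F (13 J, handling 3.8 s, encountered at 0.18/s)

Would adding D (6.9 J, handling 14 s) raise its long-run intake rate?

Intake rate on the current diet: R = (0.69×16 + 0.18×13) / (1 + 0.69×14 + 0.18×3.8) = 13.38/11.34 = 1.179 J/s.
Profitability of D: 6.9/14 = 0.4929 J/s.
0.4929 < 1.179, so adding D would lower the average — exclude it.

No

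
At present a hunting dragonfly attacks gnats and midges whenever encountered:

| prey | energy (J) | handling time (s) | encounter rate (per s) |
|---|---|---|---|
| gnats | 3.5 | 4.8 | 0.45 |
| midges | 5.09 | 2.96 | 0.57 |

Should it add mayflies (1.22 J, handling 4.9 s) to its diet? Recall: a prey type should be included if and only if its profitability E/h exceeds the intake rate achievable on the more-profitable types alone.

No

Intake rate on the current diet: R = (0.45×3.5 + 0.57×5.09) / (1 + 0.45×4.8 + 0.57×2.96) = 4.476/4.847 = 0.9235 J/s.
mayflies: E/h = 1.22/4.9 = 0.249 J/s.
Since 0.249 < R, time spent handling mayflies is better spent searching.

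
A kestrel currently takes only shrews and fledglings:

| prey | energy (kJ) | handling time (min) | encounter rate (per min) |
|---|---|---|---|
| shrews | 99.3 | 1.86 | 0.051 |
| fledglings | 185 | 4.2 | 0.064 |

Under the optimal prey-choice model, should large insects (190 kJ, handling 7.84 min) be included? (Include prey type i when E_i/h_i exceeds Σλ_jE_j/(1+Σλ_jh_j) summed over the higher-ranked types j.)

On shrews and fledglings alone, R = ΣλE/(1+Σλh) = 16.9/1.364 = 12.4 kJ/min.
large insects: E/h = 190/7.84 = 24.23 kJ/min.
24.23 > 12.4, so adding large insects raises the average — include it.

Yes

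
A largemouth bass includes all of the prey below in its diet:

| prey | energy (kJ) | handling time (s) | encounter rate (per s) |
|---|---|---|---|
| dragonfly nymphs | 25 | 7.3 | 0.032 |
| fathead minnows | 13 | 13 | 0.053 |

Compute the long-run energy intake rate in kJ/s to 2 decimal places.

Energy encountered per unit search time: 0.032×25 + 0.053×13 = 1.489 kJ/s.
Handling time per unit search time: 0.032×7.3 + 0.053×13 = 0.9226.
Rate = 1.489/(1 + 0.9226) = 0.7745 kJ/s.

0.77 kJ/s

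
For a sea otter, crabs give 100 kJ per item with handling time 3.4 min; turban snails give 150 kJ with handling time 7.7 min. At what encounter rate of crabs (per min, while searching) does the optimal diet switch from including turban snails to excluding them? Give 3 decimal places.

Drop turban snails once their profitability E₂/h₂ falls below the rate achievable on crabs alone: E₂/h₂ = λE₁/(1 + λh₁).
Solve for λ: λE₁h₂ = E₂(1 + λh₁) → λ(E₁h₂ − E₂h₁) = E₂ → λ = E₂/(E₁h₂ − E₂h₁).
λ = 150/(100×7.7 − 150×3.4) = 150/260 = 0.5769 per min.

0.577 per min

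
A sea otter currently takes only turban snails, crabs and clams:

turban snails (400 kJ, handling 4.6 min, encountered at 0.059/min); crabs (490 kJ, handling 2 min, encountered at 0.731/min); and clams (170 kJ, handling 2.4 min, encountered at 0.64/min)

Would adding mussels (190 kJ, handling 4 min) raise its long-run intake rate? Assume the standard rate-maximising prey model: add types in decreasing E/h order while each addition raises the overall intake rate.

Current rate: (0.059×400 + 0.731×490 + 0.64×170)/(1 + 0.059×4.6 + 0.731×2 + 0.64×2.4) = 114.9 kJ/min.
mussels: E/h = 190/4 = 47.5 kJ/min.
47.5 < 114.9, so adding mussels would lower the average — exclude it.

No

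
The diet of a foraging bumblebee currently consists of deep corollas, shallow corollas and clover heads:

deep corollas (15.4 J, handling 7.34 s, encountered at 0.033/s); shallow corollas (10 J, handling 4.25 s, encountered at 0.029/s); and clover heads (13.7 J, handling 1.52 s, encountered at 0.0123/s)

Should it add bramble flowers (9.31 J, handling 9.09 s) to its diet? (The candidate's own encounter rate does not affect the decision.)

Yes

Current rate: (0.033×15.4 + 0.029×10 + 0.0123×13.7)/(1 + 0.033×7.34 + 0.029×4.25 + 0.0123×1.52) = 0.6984 J/s.
bramble flowers: E/h = 9.31/9.09 = 1.024 J/s.
1.024 > 0.6984, so adding bramble flowers raises the average — include it.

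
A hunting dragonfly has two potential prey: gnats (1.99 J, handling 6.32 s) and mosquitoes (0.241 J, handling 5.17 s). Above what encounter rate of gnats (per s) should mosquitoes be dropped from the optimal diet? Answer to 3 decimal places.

0.027 per s

Drop mosquitoes once their profitability E₂/h₂ falls below the rate achievable on gnats alone: E₂/h₂ = λE₁/(1 + λh₁).
Solve for λ: λE₁h₂ = E₂(1 + λh₁) → λ(E₁h₂ − E₂h₁) = E₂ → λ = E₂/(E₁h₂ − E₂h₁).
λ = 0.241/(1.99×5.17 − 0.241×6.32) = 0.241/8.765 = 0.0275 per s.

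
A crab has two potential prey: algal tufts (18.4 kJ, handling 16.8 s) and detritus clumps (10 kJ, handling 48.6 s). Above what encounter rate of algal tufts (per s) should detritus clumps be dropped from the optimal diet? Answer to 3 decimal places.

0.014 per s

At the threshold, the rate on algal tufts alone equals the profitability of detritus clumps: λ·18.4/(1 + λ·16.8) = 10/48.6 = 0.2058.
Rearranging, λ(18.4 − 0.2058×16.8) = 0.2058, so λ = 0.2058/14.94 = 0.01377 per s.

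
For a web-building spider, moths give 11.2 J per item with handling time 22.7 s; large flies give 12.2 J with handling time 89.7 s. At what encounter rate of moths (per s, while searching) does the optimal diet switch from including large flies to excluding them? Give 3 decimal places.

At the threshold, the rate on moths alone equals the profitability of large flies: λ·11.2/(1 + λ·22.7) = 12.2/89.7 = 0.136.
Rearranging, λ(11.2 − 0.136×22.7) = 0.136, so λ = 0.136/8.113 = 0.01677 per s.

0.017 per s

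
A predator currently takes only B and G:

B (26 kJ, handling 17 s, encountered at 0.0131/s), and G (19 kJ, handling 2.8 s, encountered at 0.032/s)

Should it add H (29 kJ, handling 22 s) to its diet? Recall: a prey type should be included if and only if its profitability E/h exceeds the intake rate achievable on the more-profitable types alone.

Yes

Intake rate on the current diet: R = (0.0131×26 + 0.032×19) / (1 + 0.0131×17 + 0.032×2.8) = 0.9486/1.312 = 0.7229 kJ/s.
Profitability of H: 29/22 = 1.318 kJ/s.
Since 1.318 > R, including H increases the long-run rate.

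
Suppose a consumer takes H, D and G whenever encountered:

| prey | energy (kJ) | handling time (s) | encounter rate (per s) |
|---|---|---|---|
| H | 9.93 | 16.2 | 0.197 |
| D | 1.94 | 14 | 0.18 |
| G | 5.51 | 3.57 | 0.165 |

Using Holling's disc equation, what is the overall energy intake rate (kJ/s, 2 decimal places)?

0.44 kJ/s

R = (0.197×9.93 + 0.18×1.94 + 0.165×5.51) / (1 + 0.197×16.2 + 0.18×14 + 0.165×3.57) = 3.215/7.3 = 0.4403 kJ/s.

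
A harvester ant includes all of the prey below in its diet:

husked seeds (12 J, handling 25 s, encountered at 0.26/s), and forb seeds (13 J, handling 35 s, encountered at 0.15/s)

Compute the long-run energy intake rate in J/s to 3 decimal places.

Energy encountered per unit search time: 0.26×12 + 0.15×13 = 5.07 J/s.
Handling time per unit search time: 0.26×25 + 0.15×35 = 11.75.
Rate = 5.07/(1 + 11.75) = 0.3976 J/s.

0.398 J/s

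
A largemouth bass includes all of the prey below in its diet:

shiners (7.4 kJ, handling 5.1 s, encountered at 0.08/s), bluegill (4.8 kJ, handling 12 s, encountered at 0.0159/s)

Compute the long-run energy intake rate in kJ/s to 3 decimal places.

0.418 kJ/s

Energy encountered per unit search time: 0.08×7.4 + 0.0159×4.8 = 0.6683 kJ/s.
Handling time per unit search time: 0.08×5.1 + 0.0159×12 = 0.5988.
Rate = 0.6683/(1 + 0.5988) = 0.418 kJ/s.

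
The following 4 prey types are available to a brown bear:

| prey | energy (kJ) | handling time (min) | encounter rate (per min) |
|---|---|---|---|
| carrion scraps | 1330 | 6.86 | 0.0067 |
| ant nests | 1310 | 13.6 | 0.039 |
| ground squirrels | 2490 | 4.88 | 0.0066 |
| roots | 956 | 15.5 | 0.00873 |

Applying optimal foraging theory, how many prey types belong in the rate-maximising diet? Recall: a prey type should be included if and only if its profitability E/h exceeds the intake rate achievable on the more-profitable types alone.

4

Profitabilities (E/h, kJ/min): ground squirrels 510, carrion scraps 194, ant nests 96.3, roots 61.7. Add prey in this order while the next type's profitability exceeds the intake rate on those already taken.
Rate on top 1: 15.92. carrion scraps: 194 > 15.92 → include.
Rate on top 2: 23.51. ant nests: 96.3 > 23.51 → include.
Rate on top 3: 47.52. roots: 61.7 > 47.52 → include.
Optimal diet: ground squirrels, carrion scraps, ant nests, roots — 4 of 4 types.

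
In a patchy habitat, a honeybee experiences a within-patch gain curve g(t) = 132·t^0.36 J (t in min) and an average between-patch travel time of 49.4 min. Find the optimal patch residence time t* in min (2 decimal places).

27.79 min

Maximise g(t)/(T+t): set derivative to zero → g'(t)(T+t) = g(t).
g'(t) = 0.36·132·t^-0.64. Setting 0.36·132·t^-0.64 = 132·t^0.36/(49.4+t) gives 0.36(49.4+t) = t, so 0.64·t = 0.36×49.4.
t* = 0.36×49.4/0.64 = 27.79 min.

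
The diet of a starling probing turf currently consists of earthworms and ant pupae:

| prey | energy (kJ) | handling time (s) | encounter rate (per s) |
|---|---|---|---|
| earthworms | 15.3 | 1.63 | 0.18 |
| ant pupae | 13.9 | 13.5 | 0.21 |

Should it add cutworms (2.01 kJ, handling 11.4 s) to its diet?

No

Intake rate on the current diet: R = (0.18×15.3 + 0.21×13.9) / (1 + 0.18×1.63 + 0.21×13.5) = 5.673/4.128 = 1.374 kJ/s.
Profitability of cutworms: 2.01/11.4 = 0.1763 kJ/s.
0.1763 < 1.374, so adding cutworms would lower the average — exclude it.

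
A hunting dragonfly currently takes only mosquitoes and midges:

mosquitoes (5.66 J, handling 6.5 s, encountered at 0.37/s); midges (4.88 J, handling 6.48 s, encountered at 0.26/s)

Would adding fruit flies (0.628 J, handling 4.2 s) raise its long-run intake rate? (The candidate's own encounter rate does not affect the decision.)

Intake rate on the current diet: R = (0.37×5.66 + 0.26×4.88) / (1 + 0.37×6.5 + 0.26×6.48) = 3.363/5.09 = 0.6607 J/s.
Profitability of fruit flies: 0.628/4.2 = 0.1495 J/s.
Since 0.1495 < R, time spent handling fruit flies is better spent searching.

No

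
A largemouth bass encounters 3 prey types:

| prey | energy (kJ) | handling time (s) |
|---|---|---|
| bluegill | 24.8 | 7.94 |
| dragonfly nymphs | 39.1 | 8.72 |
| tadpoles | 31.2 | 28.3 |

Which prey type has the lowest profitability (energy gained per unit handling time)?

tadpoles

In descending order of E/h:
dragonfly nymphs: 39.1/8.72 = 4.48 kJ/s
bluegill: 24.8/7.94 = 3.12 kJ/s
tadpoles: 31.2/28.3 = 1.1 kJ/s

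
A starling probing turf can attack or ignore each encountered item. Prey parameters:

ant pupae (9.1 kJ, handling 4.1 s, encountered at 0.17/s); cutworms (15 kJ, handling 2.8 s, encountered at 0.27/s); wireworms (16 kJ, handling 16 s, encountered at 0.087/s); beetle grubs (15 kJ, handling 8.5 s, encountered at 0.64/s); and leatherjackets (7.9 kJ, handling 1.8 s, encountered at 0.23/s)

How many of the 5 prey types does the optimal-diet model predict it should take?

2

Profitabilities (E/h, kJ/s): cutworms 5.36, leatherjackets 4.39, ant pupae 2.22, beetle grubs 1.76, wireworms 1. Add prey in this order while the next type's profitability exceeds the intake rate on those already taken.
Rate on top 1: 2.306. leatherjackets: 4.39 > 2.306 → include.
Rate on top 2: 2.704. ant pupae: 2.22 < 2.704 → exclude; stop.
Optimal diet: cutworms, leatherjackets — 2 of 5 types.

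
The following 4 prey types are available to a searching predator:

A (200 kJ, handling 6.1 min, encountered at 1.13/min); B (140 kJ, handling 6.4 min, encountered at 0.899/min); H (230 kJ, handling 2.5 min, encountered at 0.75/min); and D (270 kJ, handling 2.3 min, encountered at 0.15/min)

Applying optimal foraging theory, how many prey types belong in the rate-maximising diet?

2

Profitabilities (E/h, kJ/min): D 117, H 92, A 32.8, B 21.9. Add prey in this order while the next type's profitability exceeds the intake rate on those already taken.
Rate on top 1: 30.11. H: 92 > 30.11 → include.
Rate on top 2: 66.15. A: 32.8 < 66.15 → exclude; stop.
Optimal diet: D, H — 2 of 4 types.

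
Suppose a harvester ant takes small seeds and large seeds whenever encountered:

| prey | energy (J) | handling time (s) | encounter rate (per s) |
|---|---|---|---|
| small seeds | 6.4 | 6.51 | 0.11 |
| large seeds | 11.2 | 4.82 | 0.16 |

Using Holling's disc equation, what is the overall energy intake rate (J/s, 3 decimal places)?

1.003 J/s

R = Σλ_iE_i / (1 + Σλ_ih_i)
Numerator: 0.11×6.4 + 0.16×11.2 = 2.496
Denominator: 1 + 0.11×6.51 + 0.16×4.82 = 2.487
R = 2.496/2.487 = 1.003 J/s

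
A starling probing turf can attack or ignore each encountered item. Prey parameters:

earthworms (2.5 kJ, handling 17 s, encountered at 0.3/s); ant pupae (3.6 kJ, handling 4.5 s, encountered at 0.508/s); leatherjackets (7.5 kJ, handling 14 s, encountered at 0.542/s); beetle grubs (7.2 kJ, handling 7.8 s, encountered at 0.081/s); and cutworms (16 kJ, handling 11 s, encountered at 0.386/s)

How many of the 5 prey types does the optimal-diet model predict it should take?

1

Profitabilities (E/h, kJ/s): cutworms 1.45, beetle grubs 0.923, ant pupae 0.8, leatherjackets 0.536, earthworms 0.147. Add prey in this order while the next type's profitability exceeds the intake rate on those already taken.
Rate on top 1: 1.177. beetle grubs: 0.923 < 1.177 → exclude; stop.
Optimal diet: cutworms — 1 of 5 types.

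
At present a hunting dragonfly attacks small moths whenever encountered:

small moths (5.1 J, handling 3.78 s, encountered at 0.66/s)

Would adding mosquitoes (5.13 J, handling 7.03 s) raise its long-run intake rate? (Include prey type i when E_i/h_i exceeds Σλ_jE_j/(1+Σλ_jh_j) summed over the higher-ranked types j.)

On small moths alone, R = ΣλE/(1+Σλh) = 3.366/3.495 = 0.9631 J/s.
mosquitoes: E/h = 5.13/7.03 = 0.7297 J/s.
Since 0.7297 < R, time spent handling mosquitoes is better spent searching.

No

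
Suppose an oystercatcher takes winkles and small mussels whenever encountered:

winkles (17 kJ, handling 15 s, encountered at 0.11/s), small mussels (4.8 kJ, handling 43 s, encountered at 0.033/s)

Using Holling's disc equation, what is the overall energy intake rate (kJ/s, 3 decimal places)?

0.499 kJ/s

R = Σλ_iE_i / (1 + Σλ_ih_i)
Numerator: 0.11×17 + 0.033×4.8 = 2.028
Denominator: 1 + 0.11×15 + 0.033×43 = 4.069
R = 2.028/4.069 = 0.4985 kJ/s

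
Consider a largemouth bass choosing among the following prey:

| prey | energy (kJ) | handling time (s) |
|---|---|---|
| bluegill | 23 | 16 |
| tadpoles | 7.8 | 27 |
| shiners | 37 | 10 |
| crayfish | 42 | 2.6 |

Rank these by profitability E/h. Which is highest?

crayfish

In descending order of E/h:
crayfish: 42/2.6 = 16.2 kJ/s
shiners: 37/10 = 3.7 kJ/s
bluegill: 23/16 = 1.44 kJ/s
tadpoles: 7.8/27 = 0.289 kJ/s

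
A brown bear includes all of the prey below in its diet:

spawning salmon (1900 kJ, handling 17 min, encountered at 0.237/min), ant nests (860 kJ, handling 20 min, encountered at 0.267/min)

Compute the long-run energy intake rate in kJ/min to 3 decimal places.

R = (0.237×1900 + 0.267×860) / (1 + 0.237×17 + 0.267×20) = 679.9/10.37 = 65.57 kJ/min.

65.572 kJ/min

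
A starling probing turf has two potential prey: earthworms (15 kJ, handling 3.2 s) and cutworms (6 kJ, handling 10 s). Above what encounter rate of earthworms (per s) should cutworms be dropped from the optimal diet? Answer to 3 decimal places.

At the threshold, the rate on earthworms alone equals the profitability of cutworms: λ·15/(1 + λ·3.2) = 6/10 = 0.6.
Rearranging, λ(15 − 0.6×3.2) = 0.6, so λ = 0.6/13.08 = 0.04587 per s.

0.046 per s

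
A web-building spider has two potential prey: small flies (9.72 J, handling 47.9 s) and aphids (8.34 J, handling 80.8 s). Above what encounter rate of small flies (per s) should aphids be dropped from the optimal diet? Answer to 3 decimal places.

Drop aphids once their profitability E₂/h₂ falls below the rate achievable on small flies alone: E₂/h₂ = λE₁/(1 + λh₁).
Solve for λ: λE₁h₂ = E₂(1 + λh₁) → λ(E₁h₂ − E₂h₁) = E₂ → λ = E₂/(E₁h₂ − E₂h₁).
λ = 8.34/(9.72×80.8 − 8.34×47.9) = 8.34/385.9 = 0.02161 per s.

0.022 per s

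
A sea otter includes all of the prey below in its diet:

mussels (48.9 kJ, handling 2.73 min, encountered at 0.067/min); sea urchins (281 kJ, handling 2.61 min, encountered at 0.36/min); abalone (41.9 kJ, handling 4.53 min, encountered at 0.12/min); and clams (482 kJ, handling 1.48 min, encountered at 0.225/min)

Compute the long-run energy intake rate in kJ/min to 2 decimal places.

72.66 kJ/min

Energy encountered per unit search time: 0.067×48.9 + 0.36×281 + 0.12×41.9 + 0.225×482 = 217.9 kJ/min.
Handling time per unit search time: 0.067×2.73 + 0.36×2.61 + 0.12×4.53 + 0.225×1.48 = 1.999.
Rate = 217.9/(1 + 1.999) = 72.66 kJ/min.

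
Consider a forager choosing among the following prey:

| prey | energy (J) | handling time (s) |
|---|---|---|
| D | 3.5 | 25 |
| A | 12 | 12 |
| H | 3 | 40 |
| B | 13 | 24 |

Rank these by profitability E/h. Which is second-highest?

Profitability E/h (J/s): D = 3.5/25 = 0.14, A = 12/12 = 1, H = 3/40 = 0.075, B = 13/24 = 0.542.
Ranked: A > B > D > H.

B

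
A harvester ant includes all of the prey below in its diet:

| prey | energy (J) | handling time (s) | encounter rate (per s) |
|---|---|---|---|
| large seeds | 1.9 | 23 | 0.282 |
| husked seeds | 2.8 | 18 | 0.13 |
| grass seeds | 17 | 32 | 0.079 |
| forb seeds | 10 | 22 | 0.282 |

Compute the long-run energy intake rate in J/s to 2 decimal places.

0.27 J/s

R = Σλ_iE_i / (1 + Σλ_ih_i)
Numerator: 0.282×1.9 + 0.13×2.8 + 0.079×17 + 0.282×10 = 5.063
Denominator: 1 + 0.282×23 + 0.13×18 + 0.079×32 + 0.282×22 = 18.56
R = 5.063/18.56 = 0.2728 J/s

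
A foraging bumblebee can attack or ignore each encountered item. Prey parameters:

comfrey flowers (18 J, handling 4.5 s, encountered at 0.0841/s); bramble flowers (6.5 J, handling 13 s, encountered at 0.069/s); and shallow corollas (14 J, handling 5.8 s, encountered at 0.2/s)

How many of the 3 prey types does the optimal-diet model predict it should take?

2

Profitabilities (E/h, J/s): comfrey flowers 4, shallow corollas 2.41, bramble flowers 0.5. Add prey in this order while the next type's profitability exceeds the intake rate on those already taken.
Rate on top 1: 1.098. shallow corollas: 2.41 > 1.098 → include.
Rate on top 2: 1.699. bramble flowers: 0.5 < 1.699 → exclude; stop.
Optimal diet: comfrey flowers, shallow corollas — 2 of 3 types.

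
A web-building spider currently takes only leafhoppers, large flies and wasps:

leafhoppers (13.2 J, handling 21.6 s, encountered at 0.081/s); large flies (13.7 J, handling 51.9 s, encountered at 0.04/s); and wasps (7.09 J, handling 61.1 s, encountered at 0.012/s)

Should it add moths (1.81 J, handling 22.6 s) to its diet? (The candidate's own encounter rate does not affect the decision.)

Intake rate on the current diet: R = (0.081×13.2 + 0.04×13.7 + 0.012×7.09) / (1 + 0.081×21.6 + 0.04×51.9 + 0.012×61.1) = 1.702/5.559 = 0.3062 J/s.
moths: E/h = 1.81/22.6 = 0.08009 J/s.
0.08009 < 0.3062, so adding moths would lower the average — exclude it.

No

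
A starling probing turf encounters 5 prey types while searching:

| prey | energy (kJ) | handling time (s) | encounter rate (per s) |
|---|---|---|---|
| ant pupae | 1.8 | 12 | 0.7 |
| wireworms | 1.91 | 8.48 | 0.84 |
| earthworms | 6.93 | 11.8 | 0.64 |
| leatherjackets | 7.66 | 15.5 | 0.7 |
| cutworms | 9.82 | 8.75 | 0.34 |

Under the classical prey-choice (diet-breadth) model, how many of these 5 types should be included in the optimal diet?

E/h in descending order: cutworms 1.12, earthworms 0.587, leatherjackets 0.494, wireworms 0.225, ant pupae 0.15 kJ/s. The optimal diet is the largest prefix of this list for which every included type satisfies E_i/h_i > R on the types above it.
Rate on top 1: 0.8399. earthworms: 0.587 < 0.8399 → exclude; stop.
Optimal diet: cutworms — 1 of 5 types.

1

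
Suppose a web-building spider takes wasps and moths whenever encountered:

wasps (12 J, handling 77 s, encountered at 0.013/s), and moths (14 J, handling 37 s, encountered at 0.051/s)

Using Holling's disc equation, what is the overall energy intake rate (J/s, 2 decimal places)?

0.22 J/s

Energy encountered per unit search time: 0.013×12 + 0.051×14 = 0.87 J/s.
Handling time per unit search time: 0.013×77 + 0.051×37 = 2.888.
Rate = 0.87/(1 + 2.888) = 0.2238 J/s.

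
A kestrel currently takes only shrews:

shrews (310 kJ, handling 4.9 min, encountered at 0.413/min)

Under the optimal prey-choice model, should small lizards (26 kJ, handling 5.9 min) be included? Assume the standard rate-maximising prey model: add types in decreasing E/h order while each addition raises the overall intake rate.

No

Current rate: (0.413×310)/(1 + 0.413×4.9) = 42.34 kJ/min.
small lizards: E/h = 26/5.9 = 4.407 kJ/min.
Since 4.407 < R, time spent handling small lizards is better spent searching.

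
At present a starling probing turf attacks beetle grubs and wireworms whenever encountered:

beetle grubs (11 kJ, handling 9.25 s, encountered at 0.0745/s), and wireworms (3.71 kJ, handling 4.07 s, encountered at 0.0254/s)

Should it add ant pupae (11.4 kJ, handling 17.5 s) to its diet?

Yes

On beetle grubs and wireworms alone, R = ΣλE/(1+Σλh) = 0.9137/1.793 = 0.5098 kJ/s.
ant pupae: E/h = 11.4/17.5 = 0.6514 kJ/s.
Since 0.6514 > R, including ant pupae increases the long-run rate.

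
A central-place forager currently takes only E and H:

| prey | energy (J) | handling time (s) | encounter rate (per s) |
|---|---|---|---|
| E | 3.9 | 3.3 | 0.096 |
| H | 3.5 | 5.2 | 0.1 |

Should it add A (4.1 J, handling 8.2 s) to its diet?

Yes

Intake rate on the current diet: R = (0.096×3.9 + 0.1×3.5) / (1 + 0.096×3.3 + 0.1×5.2) = 0.7244/1.837 = 0.3944 J/s.
Profitability of A: 4.1/8.2 = 0.5 J/s.
0.5 > 0.3944, so adding A raises the average — include it.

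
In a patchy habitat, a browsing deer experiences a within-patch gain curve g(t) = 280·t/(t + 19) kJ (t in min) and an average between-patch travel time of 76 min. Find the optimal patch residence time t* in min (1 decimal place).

By the marginal value theorem, leave when the instantaneous gain rate g'(t) equals the habitat-wide average g(t)/(T + t).
g'(t) = 280·19/(t + 19)². Setting 280·19/(t+19)² = 280t/[(t+19)(76+t)] gives 19(76+t) = t(t+19), so t² = 19×76 = 1444.
t* = √1444 = 38 min.

38.0 min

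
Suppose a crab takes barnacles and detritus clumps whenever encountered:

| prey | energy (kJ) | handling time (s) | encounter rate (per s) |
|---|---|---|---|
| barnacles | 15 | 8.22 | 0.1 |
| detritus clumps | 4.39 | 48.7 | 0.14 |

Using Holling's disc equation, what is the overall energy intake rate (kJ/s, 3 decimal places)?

R = (0.1×15 + 0.14×4.39) / (1 + 0.1×8.22 + 0.14×48.7) = 2.115/8.64 = 0.2447 kJ/s.

0.245 kJ/s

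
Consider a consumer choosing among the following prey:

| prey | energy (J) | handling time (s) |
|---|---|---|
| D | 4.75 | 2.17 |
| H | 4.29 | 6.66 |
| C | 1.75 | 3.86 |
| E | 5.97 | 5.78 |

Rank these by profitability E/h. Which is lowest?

C

Profitability E/h (J/s): D = 4.75/2.17 = 2.19, H = 4.29/6.66 = 0.644, C = 1.75/3.86 = 0.453, E = 5.97/5.78 = 1.03.
Ranked: D > E > H > C.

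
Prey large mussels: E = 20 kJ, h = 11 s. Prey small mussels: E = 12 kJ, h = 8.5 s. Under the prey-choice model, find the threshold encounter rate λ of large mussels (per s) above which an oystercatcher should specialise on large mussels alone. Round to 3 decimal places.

0.316 per s

At the threshold, the rate on large mussels alone equals the profitability of small mussels: λ·20/(1 + λ·11) = 12/8.5 = 1.412.
Rearranging, λ(20 − 1.412×11) = 1.412, so λ = 1.412/4.471 = 0.3158 per s.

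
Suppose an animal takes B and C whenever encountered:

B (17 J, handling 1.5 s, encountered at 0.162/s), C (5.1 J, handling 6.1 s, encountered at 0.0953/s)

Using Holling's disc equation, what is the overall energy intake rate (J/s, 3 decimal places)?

1.776 J/s

R = (0.162×17 + 0.0953×5.1) / (1 + 0.162×1.5 + 0.0953×6.1) = 3.24/1.824 = 1.776 J/s.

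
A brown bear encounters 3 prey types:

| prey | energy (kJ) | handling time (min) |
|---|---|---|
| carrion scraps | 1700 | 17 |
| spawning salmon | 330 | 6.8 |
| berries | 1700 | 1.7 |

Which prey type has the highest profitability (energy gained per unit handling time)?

berries

Profitability E/h (kJ/min): carrion scraps = 1700/17 = 100, spawning salmon = 330/6.8 = 48.5, berries = 1700/1.7 = 1e+03.
Ranked: berries > carrion scraps > spawning salmon.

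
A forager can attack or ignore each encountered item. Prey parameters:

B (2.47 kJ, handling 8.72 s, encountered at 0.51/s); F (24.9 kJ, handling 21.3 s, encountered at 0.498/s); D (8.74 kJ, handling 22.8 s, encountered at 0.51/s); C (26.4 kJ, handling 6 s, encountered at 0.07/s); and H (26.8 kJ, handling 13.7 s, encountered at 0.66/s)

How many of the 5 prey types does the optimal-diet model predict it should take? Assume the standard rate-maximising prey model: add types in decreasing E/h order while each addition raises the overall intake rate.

E/h in descending order: C 4.4, H 1.96, F 1.17, D 0.383, B 0.283 kJ/s. The optimal diet is the largest prefix of this list for which every included type satisfies E_i/h_i > R on the types above it.
Rate on top 1: 1.301. H: 1.96 > 1.301 → include.
Rate on top 2: 1.867. F: 1.17 < 1.867 → exclude; stop.
Optimal diet: C, H — 2 of 5 types.

2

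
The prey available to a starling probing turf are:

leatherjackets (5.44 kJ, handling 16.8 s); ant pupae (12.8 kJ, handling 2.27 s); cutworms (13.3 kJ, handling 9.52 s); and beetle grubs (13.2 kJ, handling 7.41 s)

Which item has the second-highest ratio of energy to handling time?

beetle grubs

Profitability E/h (kJ/s): leatherjackets = 5.44/16.8 = 0.324, ant pupae = 12.8/2.27 = 5.64, cutworms = 13.3/9.52 = 1.4, beetle grubs = 13.2/7.41 = 1.78.
Ranked: ant pupae > beetle grubs > cutworms > leatherjackets.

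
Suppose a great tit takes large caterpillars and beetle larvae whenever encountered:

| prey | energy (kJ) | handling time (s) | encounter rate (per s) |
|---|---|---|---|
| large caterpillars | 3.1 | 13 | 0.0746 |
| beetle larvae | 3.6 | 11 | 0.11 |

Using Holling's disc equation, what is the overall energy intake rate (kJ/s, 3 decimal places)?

Energy encountered per unit search time: 0.0746×3.1 + 0.11×3.6 = 0.6273 kJ/s.
Handling time per unit search time: 0.0746×13 + 0.11×11 = 2.18.
Rate = 0.6273/(1 + 2.18) = 0.1973 kJ/s.

0.197 kJ/s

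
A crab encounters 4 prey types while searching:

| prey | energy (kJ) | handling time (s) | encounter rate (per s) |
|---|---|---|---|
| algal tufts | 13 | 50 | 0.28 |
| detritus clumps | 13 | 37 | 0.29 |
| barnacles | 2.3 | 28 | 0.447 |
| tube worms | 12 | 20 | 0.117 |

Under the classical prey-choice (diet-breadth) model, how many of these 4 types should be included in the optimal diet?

Profitabilities (E/h, kJ/s): tube worms 0.6, detritus clumps 0.351, algal tufts 0.26, barnacles 0.0821. Add prey in this order while the next type's profitability exceeds the intake rate on those already taken.
Rate on top 1: 0.4204. detritus clumps: 0.351 < 0.4204 → exclude; stop.
Optimal diet: tube worms — 1 of 4 types.

1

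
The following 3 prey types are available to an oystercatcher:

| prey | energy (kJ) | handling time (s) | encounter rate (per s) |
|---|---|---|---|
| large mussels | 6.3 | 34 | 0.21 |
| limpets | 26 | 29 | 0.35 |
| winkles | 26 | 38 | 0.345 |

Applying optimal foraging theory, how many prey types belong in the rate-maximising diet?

1

Rank by E/h (kJ/s): limpets 0.897, winkles 0.684, large mussels 0.185. Include each in turn until the next type's E/h falls below the running intake rate.
Rate on top 1: 0.8161. winkles: 0.684 < 0.8161 → exclude; stop.
Optimal diet: limpets — 1 of 3 types.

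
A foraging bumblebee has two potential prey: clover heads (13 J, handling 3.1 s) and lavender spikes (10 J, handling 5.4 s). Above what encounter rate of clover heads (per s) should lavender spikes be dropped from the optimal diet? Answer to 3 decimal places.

0.255 per s

The zero-one rule: include lavender spikes iff E₂/h₂ > λE₁/(1+λh₁). Equality gives the switch point.
λE₁h₂ = E₂ + λE₂h₁ ⇒ λ = E₂/(E₁h₂ − E₂h₁) = 10/(70.2 − 31) = 0.2551 per s.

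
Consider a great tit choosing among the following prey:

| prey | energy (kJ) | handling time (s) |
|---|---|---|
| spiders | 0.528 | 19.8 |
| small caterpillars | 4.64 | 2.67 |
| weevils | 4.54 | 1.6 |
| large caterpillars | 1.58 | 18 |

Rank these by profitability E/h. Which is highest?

In descending order of E/h:
weevils: 4.54/1.6 = 2.84 kJ/s
small caterpillars: 4.64/2.67 = 1.74 kJ/s
large caterpillars: 1.58/18 = 0.0878 kJ/s
spiders: 0.528/19.8 = 0.0267 kJ/s

weevils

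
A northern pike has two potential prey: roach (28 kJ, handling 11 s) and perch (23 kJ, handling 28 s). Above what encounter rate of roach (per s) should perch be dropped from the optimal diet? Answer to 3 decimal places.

0.043 per s

Drop perch once their profitability E₂/h₂ falls below the rate achievable on roach alone: E₂/h₂ = λE₁/(1 + λh₁).
Solve for λ: λE₁h₂ = E₂(1 + λh₁) → λ(E₁h₂ − E₂h₁) = E₂ → λ = E₂/(E₁h₂ − E₂h₁).
λ = 23/(28×28 − 23×11) = 23/531 = 0.04331 per s.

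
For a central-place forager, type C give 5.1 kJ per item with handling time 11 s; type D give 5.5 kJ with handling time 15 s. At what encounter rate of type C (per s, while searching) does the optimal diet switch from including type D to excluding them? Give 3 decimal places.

The zero-one rule: include type D iff E₂/h₂ > λE₁/(1+λh₁). Equality gives the switch point.
λE₁h₂ = E₂ + λE₂h₁ ⇒ λ = E₂/(E₁h₂ − E₂h₁) = 5.5/(76.5 − 60.5) = 0.3438 per s.

0.344 per s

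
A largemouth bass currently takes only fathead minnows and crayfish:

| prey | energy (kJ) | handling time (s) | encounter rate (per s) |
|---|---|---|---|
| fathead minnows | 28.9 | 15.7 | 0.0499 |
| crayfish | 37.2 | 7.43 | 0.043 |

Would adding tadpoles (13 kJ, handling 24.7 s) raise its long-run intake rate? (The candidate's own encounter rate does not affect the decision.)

No

Intake rate on the current diet: R = (0.0499×28.9 + 0.043×37.2) / (1 + 0.0499×15.7 + 0.043×7.43) = 3.042/2.103 = 1.446 kJ/s.
tadpoles: E/h = 13/24.7 = 0.5263 kJ/s.
Since 0.5263 < R, time spent handling tadpoles is better spent searching.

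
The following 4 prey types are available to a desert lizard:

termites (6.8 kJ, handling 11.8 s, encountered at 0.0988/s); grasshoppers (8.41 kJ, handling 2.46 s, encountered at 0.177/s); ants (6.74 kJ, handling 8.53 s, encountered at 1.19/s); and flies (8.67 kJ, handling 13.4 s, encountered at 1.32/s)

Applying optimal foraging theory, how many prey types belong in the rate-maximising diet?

1

Profitabilities (E/h, kJ/s): grasshoppers 3.42, ants 0.79, flies 0.647, termites 0.576. Add prey in this order while the next type's profitability exceeds the intake rate on those already taken.
Rate on top 1: 1.037. ants: 0.79 < 1.037 → exclude; stop.
Optimal diet: grasshoppers — 1 of 4 types.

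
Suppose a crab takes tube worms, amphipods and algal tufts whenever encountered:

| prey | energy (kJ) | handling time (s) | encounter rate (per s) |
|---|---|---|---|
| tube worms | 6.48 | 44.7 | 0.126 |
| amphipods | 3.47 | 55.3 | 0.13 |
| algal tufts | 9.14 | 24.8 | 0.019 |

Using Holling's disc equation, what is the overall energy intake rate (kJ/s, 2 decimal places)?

Energy encountered per unit search time: 0.126×6.48 + 0.13×3.47 + 0.019×9.14 = 1.441 kJ/s.
Handling time per unit search time: 0.126×44.7 + 0.13×55.3 + 0.019×24.8 = 13.29.
Rate = 1.441/(1 + 13.29) = 0.1008 kJ/s.

0.10 kJ/s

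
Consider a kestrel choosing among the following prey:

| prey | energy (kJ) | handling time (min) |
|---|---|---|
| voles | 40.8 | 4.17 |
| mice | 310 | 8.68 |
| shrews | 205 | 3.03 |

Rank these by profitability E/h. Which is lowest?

voles

In descending order of E/h:
shrews: 205/3.03 = 67.7 kJ/min
mice: 310/8.68 = 35.7 kJ/min
voles: 40.8/4.17 = 9.78 kJ/min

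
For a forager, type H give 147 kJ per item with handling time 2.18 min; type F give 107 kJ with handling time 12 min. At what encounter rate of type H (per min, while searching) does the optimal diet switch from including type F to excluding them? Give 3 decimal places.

0.070 per min

At the threshold, the rate on type H alone equals the profitability of type F: λ·147/(1 + λ·2.18) = 107/12 = 8.917.
Rearranging, λ(147 − 8.917×2.18) = 8.917, so λ = 8.917/127.6 = 0.0699 per min.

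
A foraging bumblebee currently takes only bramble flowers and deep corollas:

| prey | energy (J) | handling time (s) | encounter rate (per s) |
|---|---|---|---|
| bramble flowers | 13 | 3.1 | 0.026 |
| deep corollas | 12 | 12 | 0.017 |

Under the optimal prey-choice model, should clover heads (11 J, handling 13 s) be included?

On bramble flowers and deep corollas alone, R = ΣλE/(1+Σλh) = 0.542/1.285 = 0.4219 J/s.
clover heads: E/h = 11/13 = 0.8462 J/s.
0.8462 > 0.4219, so adding clover heads raises the average — include it.

Yes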